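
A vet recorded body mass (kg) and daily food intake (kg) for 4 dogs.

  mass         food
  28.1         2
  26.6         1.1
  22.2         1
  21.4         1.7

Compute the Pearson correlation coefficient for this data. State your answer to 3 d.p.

n = 4, Σx = 98.3, Σy = 5.8, Σx² = 2447.97, Σy² = 9.1, Σxy = 144.04
nΣxy − ΣxΣy = 576.16 − 570.14 = 6.02
nΣx² − (Σx)² = 9791.88 − 9662.89 = 128.99; nΣy² − (Σy)² = 36.4 − 33.64 = 2.76
r = 6.02 / √(128.99 × 2.76) = 6.02 / 18.8683 ≈ 0.319

0.319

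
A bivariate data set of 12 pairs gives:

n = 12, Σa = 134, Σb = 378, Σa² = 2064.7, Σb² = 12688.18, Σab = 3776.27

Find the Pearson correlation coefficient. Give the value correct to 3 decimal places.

r = (nΣab − ΣaΣb) / √[(nΣa² − (Σa)²)(nΣb² − (Σb)²)]
Numerator: 12×3776.27 − 134×378 = -5336.76
Denominator: √[(24776.4 − 17956)(152258.16 − 142884)] = √[6820.4 × 9374.16] = 7995.9690
r = -5336.76 / 7995.9690 ≈ -0.667

-0.667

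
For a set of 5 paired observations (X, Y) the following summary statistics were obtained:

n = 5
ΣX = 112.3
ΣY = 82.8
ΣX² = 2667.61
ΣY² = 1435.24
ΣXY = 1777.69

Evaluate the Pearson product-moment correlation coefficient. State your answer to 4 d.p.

r = (nΣXY − ΣXΣY) / √[(nΣX² − (ΣX)²)(nΣY² − (ΣY)²)]
Numerator: 5×1777.69 − 112.3×82.8 = -409.99
Denominator: √[(13338.05 − 12611.29)(7176.2 − 6855.84)] = √[726.76 × 320.36] = 482.5193
r = -409.99 / 482.5193 ≈ -0.8497

-0.8497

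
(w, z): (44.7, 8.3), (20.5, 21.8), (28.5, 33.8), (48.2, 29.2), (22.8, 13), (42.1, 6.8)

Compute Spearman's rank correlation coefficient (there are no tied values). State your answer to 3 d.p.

-0.086

Rank w: 5, 1, 3, 6, 2, 4
Rank z: 2, 4, 6, 5, 3, 1
d = rank(w) − rank(z): 3, -3, -3, 1, -1, 3; Σd² = 38
ρ = 1 − 6Σd² / [n(n²−1)] = 1 − 6×38 / (6×35) = 1 − 228/210 ≈ -0.086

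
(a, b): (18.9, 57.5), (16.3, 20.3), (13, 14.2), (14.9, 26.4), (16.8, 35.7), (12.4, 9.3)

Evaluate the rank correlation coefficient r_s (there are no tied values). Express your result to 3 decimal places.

0.943

Rank a: 6, 4, 2, 3, 5, 1
Rank b: 6, 3, 2, 4, 5, 1
d = rank(a) − rank(b): 0, 1, 0, -1, 0, 0; Σd² = 2
ρ = 1 − 6Σd² / [n(n²−1)] = 1 − 6×2 / (6×35) = 1 − 12/210 ≈ 0.943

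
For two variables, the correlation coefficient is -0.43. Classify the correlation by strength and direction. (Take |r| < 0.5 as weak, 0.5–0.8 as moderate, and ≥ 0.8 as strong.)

r = -0.43 < 0 so the relationship is negative.
|r| = 0.43, which falls in the weak range.

weak negative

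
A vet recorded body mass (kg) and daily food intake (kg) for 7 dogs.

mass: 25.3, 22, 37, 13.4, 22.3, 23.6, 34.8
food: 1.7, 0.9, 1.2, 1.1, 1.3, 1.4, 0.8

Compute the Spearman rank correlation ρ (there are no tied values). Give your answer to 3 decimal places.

Rank mass: 5, 2, 7, 1, 3, 4, 6
Rank food: 7, 2, 4, 3, 5, 6, 1
d = rank(mass) − rank(food): -2, 0, 3, -2, -2, -2, 5; Σd² = 50
ρ = 1 − 6Σd² / [n(n²−1)] = 1 − 6×50 / (7×48) = 1 − 300/336 ≈ 0.107

0.107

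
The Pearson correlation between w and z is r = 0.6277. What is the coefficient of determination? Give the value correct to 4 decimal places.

r² = (0.6277)² = 0.3940

0.3940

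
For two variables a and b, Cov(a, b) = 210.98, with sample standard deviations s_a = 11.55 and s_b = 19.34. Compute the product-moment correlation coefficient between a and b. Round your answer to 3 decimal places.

r = Cov(a,b) / (s_a · s_b) = 210.98 / (11.55 × 19.34)
  = 210.98 / 223.3770 ≈ 0.945

0.945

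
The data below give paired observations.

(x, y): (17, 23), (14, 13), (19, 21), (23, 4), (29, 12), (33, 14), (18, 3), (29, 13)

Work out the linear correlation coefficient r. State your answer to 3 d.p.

n = 8, Σx = 182, Σy = 103, Σx² = 4470, Σy² = 1673, Σxy = 2305
nΣxy − ΣxΣy = 18440 − 18746 = -306
nΣx² − (Σx)² = 35760 − 33124 = 2636; nΣy² − (Σy)² = 13384 − 10609 = 2775
r = -306 / √(2636 × 2775) = -306 / 2704.6072 ≈ -0.113

-0.113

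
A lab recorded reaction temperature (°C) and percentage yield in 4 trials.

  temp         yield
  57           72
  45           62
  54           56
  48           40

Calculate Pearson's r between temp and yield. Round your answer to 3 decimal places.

0.490

n = 4, Σx = 204, Σy = 230, Σx² = 10494, Σy² = 13764, Σxy = 11838
nΣxy − ΣxΣy = 47352 − 46920 = 432
nΣx² − (Σx)² = 41976 − 41616 = 360; nΣy² − (Σy)² = 55056 − 52900 = 2156
r = 432 / √(360 × 2156) = 432 / 880.9994 ≈ 0.490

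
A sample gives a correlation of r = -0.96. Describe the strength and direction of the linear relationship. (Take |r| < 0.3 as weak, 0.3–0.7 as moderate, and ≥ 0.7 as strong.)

r = -0.96 < 0 so the relationship is negative.
|r| = 0.96, which falls in the strong range.

strong negative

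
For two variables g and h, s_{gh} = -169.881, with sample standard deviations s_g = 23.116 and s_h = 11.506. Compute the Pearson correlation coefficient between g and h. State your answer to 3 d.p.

-0.639

r = Cov(g,h) / (s_g · s_h) = -169.881 / (23.116 × 11.506)
  = -169.881 / 265.9727 ≈ -0.639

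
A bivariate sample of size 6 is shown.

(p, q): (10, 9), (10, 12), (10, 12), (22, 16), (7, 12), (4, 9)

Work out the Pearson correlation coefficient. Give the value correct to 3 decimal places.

0.847

n = 6, Σp = 63, Σq = 70, Σp² = 849, Σq² = 850, Σpq = 802
nΣpq − ΣpΣq = 4812 − 4410 = 402
nΣp² − (Σp)² = 5094 − 3969 = 1125; nΣq² − (Σq)² = 5100 − 4900 = 200
r = 402 / √(1125 × 200) = 402 / 474.3416 ≈ 0.847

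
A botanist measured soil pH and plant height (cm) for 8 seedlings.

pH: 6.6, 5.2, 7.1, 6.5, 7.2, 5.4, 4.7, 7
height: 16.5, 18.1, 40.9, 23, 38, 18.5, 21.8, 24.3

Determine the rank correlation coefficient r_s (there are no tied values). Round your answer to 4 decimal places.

Rank pH: 5, 2, 7, 4, 8, 3, 1, 6
Rank height: 1, 2, 8, 5, 7, 3, 4, 6
d = rank(pH) − rank(height): 4, 0, -1, -1, 1, 0, -3, 0; Σd² = 28
ρ = 1 − 6Σd² / [n(n²−1)] = 1 − 6×28 / (8×63) = 1 − 168/504 ≈ 0.6667

0.6667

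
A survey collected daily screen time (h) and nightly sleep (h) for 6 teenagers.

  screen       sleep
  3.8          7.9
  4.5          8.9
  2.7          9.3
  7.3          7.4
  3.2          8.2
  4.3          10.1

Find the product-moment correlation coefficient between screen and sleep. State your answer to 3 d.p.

n = 6, Σx = 25.8, Σy = 51.8, Σx² = 124, Σy² = 452.12, Σxy = 218.87
nΣxy − ΣxΣy = 1313.22 − 1336.44 = -23.22
nΣx² − (Σx)² = 744 − 665.64 = 78.36; nΣy² − (Σy)² = 2712.72 − 2683.24 = 29.48
r = -23.22 / √(78.36 × 29.48) = -23.22 / 48.0630 ≈ -0.483

-0.483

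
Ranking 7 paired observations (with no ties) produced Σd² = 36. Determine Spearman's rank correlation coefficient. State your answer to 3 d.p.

ρ = 1 − 6Σd² / [n(n²−1)] = 1 − 6×36 / (7×48)
  = 1 − 216/336 = 1 − 0.6429 ≈ 0.357

0.357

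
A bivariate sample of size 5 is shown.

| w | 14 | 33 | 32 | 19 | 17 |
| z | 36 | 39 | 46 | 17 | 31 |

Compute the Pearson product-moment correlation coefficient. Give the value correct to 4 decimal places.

n = 5, Σw = 115, Σz = 169, Σw² = 2959, Σz² = 6183, Σwz = 4113
nΣwz − ΣwΣz = 20565 − 19435 = 1130
nΣw² − (Σw)² = 14795 − 13225 = 1570; nΣz² − (Σz)² = 30915 − 28561 = 2354
r = 1130 / √(1570 × 2354) = 1130 / 1922.4412 ≈ 0.5878

0.5878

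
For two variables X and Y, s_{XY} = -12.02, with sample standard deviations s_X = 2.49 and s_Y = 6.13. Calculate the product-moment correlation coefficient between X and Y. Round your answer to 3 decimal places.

r = Cov(X,Y) / (s_X · s_Y) = -12.02 / (2.49 × 6.13)
  = -12.02 / 15.2637 ≈ -0.787

-0.787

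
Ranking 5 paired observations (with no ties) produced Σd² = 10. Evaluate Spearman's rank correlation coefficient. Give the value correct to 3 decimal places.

ρ = 1 − 6Σd² / [n(n²−1)] = 1 − 6×10 / (5×24)
  = 1 − 60/120 = 1 − 0.5000 ≈ 0.500

0.500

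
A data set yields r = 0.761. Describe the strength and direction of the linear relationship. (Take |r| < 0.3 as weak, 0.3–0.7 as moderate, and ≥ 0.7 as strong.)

strong positive

r = 0.761 > 0 so the relationship is positive.
|r| = 0.761, which falls in the strong range.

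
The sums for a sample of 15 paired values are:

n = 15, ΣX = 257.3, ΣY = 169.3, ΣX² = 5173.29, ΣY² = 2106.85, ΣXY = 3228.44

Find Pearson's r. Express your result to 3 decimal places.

0.841

r = (nΣXY − ΣXΣY) / √[(nΣX² − (ΣX)²)(nΣY² − (ΣY)²)]
Numerator: 15×3228.44 − 257.3×169.3 = 4865.71
Denominator: √[(77599.35 − 66203.29)(31602.75 − 28662.49)] = √[11396.06 × 2940.26] = 5788.5559
r = 4865.71 / 5788.5559 ≈ 0.841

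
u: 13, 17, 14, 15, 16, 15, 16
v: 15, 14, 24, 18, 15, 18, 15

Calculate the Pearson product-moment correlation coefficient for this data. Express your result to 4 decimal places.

-0.4650

n = 7, Σu = 106, Σv = 119, Σu² = 1616, Σv² = 2095, Σuv = 1789
nΣuv − ΣuΣv = 12523 − 12614 = -91
nΣu² − (Σu)² = 11312 − 11236 = 76; nΣv² − (Σv)² = 14665 − 14161 = 504
r = -91 / √(76 × 504) = -91 / 195.7141 ≈ -0.4650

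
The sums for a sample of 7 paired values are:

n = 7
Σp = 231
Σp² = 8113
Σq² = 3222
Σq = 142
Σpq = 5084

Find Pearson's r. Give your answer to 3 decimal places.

r = (nΣpq − ΣpΣq) / √[(nΣp² − (Σp)²)(nΣq² − (Σq)²)]
Numerator: 7×5084 − 231×142 = 2786
Denominator: √[(56791 − 53361)(22554 − 20164)] = √[3430 × 2390] = 2863.1626
r = 2786 / 2863.1626 ≈ 0.973

0.973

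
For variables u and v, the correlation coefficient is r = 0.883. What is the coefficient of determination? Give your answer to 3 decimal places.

0.780

r² = (0.883)² = 0.780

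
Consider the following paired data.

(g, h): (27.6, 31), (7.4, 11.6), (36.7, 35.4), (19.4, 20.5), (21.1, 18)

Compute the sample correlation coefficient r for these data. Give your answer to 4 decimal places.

0.9603

n = 5, Σg = 112.2, Σh = 116.5, Σg² = 2984.98, Σh² = 3092.97, Σgh = 3018.12
nΣgh − ΣgΣh = 15090.6 − 13071.3 = 2019.3
nΣg² − (Σg)² = 14924.9 − 12588.84 = 2336.06; nΣh² − (Σh)² = 15464.85 − 13572.25 = 1892.6
r = 2019.3 / √(2336.06 × 1892.6) = 2019.3 / 2102.6714 ≈ 0.9603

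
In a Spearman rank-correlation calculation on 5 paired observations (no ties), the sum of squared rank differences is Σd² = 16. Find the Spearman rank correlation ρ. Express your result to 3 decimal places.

0.200

ρ = 1 − 6Σd² / [n(n²−1)] = 1 − 6×16 / (5×24)
  = 1 − 96/120 = 1 − 0.8000 ≈ 0.200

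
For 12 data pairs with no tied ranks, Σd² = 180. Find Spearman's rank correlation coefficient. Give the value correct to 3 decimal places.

0.371

ρ = 1 − 6Σd² / [n(n²−1)] = 1 − 6×180 / (12×143)
  = 1 − 1080/1716 = 1 − 0.6294 ≈ 0.371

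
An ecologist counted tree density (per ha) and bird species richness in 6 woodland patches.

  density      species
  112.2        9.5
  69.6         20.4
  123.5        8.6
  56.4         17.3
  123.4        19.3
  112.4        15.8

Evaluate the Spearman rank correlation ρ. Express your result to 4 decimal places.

Rank density: 3, 2, 6, 1, 5, 4
Rank species: 2, 6, 1, 4, 5, 3
d = rank(density) − rank(species): 1, -4, 5, -3, 0, 1; Σd² = 52
ρ = 1 − 6Σd² / [n(n²−1)] = 1 − 6×52 / (6×35) = 1 − 312/210 ≈ -0.4857

-0.4857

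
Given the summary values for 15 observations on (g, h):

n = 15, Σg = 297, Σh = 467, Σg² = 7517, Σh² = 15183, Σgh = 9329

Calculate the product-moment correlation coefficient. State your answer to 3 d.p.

r = (nΣgh − ΣgΣh) / √[(nΣg² − (Σg)²)(nΣh² − (Σh)²)]
Numerator: 15×9329 − 297×467 = 1236
Denominator: √[(112755 − 88209)(227745 − 218089)] = √[24546 × 9656] = 15395.3297
r = 1236 / 15395.3297 ≈ 0.080

0.080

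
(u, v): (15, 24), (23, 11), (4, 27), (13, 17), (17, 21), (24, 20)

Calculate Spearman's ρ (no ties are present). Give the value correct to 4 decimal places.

Rank u: 3, 5, 1, 2, 4, 6
Rank v: 5, 1, 6, 2, 4, 3
d = rank(u) − rank(v): -2, 4, -5, 0, 0, 3; Σd² = 54
ρ = 1 − 6Σd² / [n(n²−1)] = 1 − 6×54 / (6×35) = 1 − 324/210 ≈ -0.5429

-0.5429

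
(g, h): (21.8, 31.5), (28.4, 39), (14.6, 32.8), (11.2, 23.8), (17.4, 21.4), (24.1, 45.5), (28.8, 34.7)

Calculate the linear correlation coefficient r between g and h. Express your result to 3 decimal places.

n = 7, Σg = 146.3, Σh = 228.7, Σg² = 3333.41, Σh² = 7887.83, Σgh = 5008.01
nΣgh − ΣgΣh = 35056.07 − 33458.81 = 1597.26
nΣg² − (Σg)² = 23333.87 − 21403.69 = 1930.18; nΣh² − (Σh)² = 55214.81 − 52303.69 = 2911.12
r = 1597.26 / √(1930.18 × 2911.12) = 1597.26 / 2370.4400 ≈ 0.674

0.674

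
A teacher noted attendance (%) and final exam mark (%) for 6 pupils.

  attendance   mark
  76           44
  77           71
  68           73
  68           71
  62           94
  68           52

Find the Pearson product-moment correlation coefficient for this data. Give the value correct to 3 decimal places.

n = 6, Σx = 419, Σy = 405, Σx² = 29421, Σy² = 28887, Σxy = 27967
nΣxy − ΣxΣy = 167802 − 169695 = -1893
nΣx² − (Σx)² = 176526 − 175561 = 965; nΣy² − (Σy)² = 173322 − 164025 = 9297
r = -1893 / √(965 × 9297) = -1893 / 2995.2638 ≈ -0.632

-0.632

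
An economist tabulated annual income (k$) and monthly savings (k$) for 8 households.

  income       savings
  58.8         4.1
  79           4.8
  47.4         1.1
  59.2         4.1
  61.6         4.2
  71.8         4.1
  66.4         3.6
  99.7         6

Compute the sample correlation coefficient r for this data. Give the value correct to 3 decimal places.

n = 8, Σx = 543.9, Σy = 32, Σx² = 38748.69, Σy² = 141.28, Σxy = 2305.48
nΣxy − ΣxΣy = 18443.84 − 17404.8 = 1039.04
nΣx² − (Σx)² = 309989.52 − 295827.21 = 14162.31; nΣy² − (Σy)² = 1130.24 − 1024 = 106.24
r = 1039.04 / √(14162.31 × 106.24) = 1039.04 / 1226.6229 ≈ 0.847

0.847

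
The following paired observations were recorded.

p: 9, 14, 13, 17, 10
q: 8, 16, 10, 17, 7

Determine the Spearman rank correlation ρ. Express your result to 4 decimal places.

0.9000

Rank p: 1, 4, 3, 5, 2
Rank q: 2, 4, 3, 5, 1
d = rank(p) − rank(q): -1, 0, 0, 0, 1; Σd² = 2
ρ = 1 − 6Σd² / [n(n²−1)] = 1 − 6×2 / (5×24) = 1 − 12/120 ≈ 0.9000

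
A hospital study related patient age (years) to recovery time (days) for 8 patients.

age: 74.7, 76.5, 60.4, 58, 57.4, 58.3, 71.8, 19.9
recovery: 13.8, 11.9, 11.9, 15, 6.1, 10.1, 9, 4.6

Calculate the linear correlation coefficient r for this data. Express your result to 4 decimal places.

n = 8, Σx = 477, Σy = 82.4, Σx² = 30689.4, Σy² = 940.04, Σxy = 5206.68
nΣxy − ΣxΣy = 41653.44 − 39304.8 = 2348.64
nΣx² − (Σx)² = 245515.2 − 227529 = 17986.2; nΣy² − (Σy)² = 7520.32 − 6789.76 = 730.56
r = 2348.64 / √(17986.2 × 730.56) = 2348.64 / 3624.9136 ≈ 0.6479

0.6479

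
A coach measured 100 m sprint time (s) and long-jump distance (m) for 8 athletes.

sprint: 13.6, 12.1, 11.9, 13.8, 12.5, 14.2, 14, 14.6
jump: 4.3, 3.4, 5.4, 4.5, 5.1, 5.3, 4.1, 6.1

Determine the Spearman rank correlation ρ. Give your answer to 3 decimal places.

0.286

Rank sprint: 4, 2, 1, 5, 3, 7, 6, 8
Rank jump: 3, 1, 7, 4, 5, 6, 2, 8
d = rank(sprint) − rank(jump): 1, 1, -6, 1, -2, 1, 4, 0; Σd² = 60
ρ = 1 − 6Σd² / [n(n²−1)] = 1 − 6×60 / (8×63) = 1 − 360/504 ≈ 0.286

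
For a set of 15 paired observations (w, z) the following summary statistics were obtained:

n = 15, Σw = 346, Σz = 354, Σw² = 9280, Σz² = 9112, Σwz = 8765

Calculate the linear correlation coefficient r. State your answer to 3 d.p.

r = (nΣwz − ΣwΣz) / √[(nΣw² − (Σw)²)(nΣz² − (Σz)²)]
Numerator: 15×8765 − 346×354 = 8991
Denominator: √[(139200 − 119716)(136680 − 125316)] = √[19484 × 11364] = 14880.0597
r = 8991 / 14880.0597 ≈ 0.604

0.604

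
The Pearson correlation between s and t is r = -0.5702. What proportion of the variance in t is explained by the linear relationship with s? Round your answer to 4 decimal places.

r² = (-0.5702)² = 0.3251

0.3251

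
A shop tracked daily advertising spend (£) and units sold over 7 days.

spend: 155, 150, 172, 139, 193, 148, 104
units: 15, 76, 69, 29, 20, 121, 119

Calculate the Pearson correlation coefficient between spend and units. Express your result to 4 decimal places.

n = 7, Σx = 1061, Σy = 449, Σx² = 165399, Σy² = 40805, Σxy = 63768
nΣxy − ΣxΣy = 446376 − 476389 = -30013
nΣx² − (Σx)² = 1157793 − 1125721 = 32072; nΣy² − (Σy)² = 285635 − 201601 = 84034
r = -30013 / √(32072 × 84034) = -30013 / 51914.7228 ≈ -0.5781

-0.5781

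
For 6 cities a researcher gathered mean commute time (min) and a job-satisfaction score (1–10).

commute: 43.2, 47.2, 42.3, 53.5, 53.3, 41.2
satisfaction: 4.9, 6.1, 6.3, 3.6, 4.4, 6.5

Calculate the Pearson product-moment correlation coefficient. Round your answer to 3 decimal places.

-0.822

n = 6, Σx = 280.7, Σy = 31.8, Σx² = 13283.95, Σy² = 175.48, Σxy = 1461.01
nΣxy − ΣxΣy = 8766.06 − 8926.26 = -160.2
nΣx² − (Σx)² = 79703.7 − 78792.49 = 911.21; nΣy² − (Σy)² = 1052.88 − 1011.24 = 41.64
r = -160.2 / √(911.21 × 41.64) = -160.2 / 194.7891 ≈ -0.822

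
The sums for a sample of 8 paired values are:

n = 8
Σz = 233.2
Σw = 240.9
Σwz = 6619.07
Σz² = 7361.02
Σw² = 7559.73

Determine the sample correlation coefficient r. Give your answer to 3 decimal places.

r = (nΣwz − ΣwΣz) / √[(nΣw² − (Σw)²)(nΣz² − (Σz)²)]
Numerator: 8×6619.07 − 240.9×233.2 = -3225.32
Denominator: √[(60477.84 − 58032.81)(58888.16 − 54382.24)] = √[2445.03 × 4505.92] = 3319.2032
r = -3225.32 / 3319.2032 ≈ -0.972

-0.972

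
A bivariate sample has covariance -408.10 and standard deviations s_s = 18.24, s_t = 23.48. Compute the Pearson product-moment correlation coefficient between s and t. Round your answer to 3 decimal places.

r = Cov(s,t) / (s_s · s_t) = -408.10 / (18.24 × 23.48)
  = -408.10 / 428.2752 ≈ -0.953

-0.953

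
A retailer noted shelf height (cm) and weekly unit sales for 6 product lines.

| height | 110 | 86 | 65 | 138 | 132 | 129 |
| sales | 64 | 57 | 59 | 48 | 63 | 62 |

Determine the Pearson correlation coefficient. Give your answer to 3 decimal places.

-0.134

n = 6, Σx = 660, Σy = 353, Σx² = 76830, Σy² = 20943, Σxy = 38715
nΣxy − ΣxΣy = 232290 − 232980 = -690
nΣx² − (Σx)² = 460980 − 435600 = 25380; nΣy² − (Σy)² = 125658 − 124609 = 1049
r = -690 / √(25380 × 1049) = -690 / 5159.8081 ≈ -0.134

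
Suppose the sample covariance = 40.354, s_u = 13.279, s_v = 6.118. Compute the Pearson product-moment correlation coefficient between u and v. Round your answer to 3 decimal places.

0.497

r = Cov(u,v) / (s_u · s_v) = 40.354 / (13.279 × 6.118)
  = 40.354 / 81.2409 ≈ 0.497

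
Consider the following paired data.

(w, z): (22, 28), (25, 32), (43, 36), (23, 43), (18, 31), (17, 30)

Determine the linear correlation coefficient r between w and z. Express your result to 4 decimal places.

0.3407

n = 6, Σw = 148, Σz = 200, Σw² = 4100, Σz² = 6814, Σwz = 5021
nΣwz − ΣwΣz = 30126 − 29600 = 526
nΣw² − (Σw)² = 24600 − 21904 = 2696; nΣz² − (Σz)² = 40884 − 40000 = 884
r = 526 / √(2696 × 884) = 526 / 1543.7824 ≈ 0.3407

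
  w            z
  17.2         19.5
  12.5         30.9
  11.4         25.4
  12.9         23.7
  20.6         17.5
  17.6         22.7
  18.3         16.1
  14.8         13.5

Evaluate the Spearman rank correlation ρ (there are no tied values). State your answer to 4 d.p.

-0.6905

Rank w: 5, 2, 1, 3, 8, 6, 7, 4
Rank z: 4, 8, 7, 6, 3, 5, 2, 1
d = rank(w) − rank(z): 1, -6, -6, -3, 5, 1, 5, 3; Σd² = 142
ρ = 1 − 6Σd² / [n(n²−1)] = 1 − 6×142 / (8×63) = 1 − 852/504 ≈ -0.6905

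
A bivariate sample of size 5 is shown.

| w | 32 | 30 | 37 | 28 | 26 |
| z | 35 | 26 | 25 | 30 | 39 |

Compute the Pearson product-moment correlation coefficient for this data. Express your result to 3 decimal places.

n = 5, Σw = 153, Σz = 155, Σw² = 4753, Σz² = 4947, Σwz = 4679
nΣwz − ΣwΣz = 23395 − 23715 = -320
nΣw² − (Σw)² = 23765 − 23409 = 356; nΣz² − (Σz)² = 24735 − 24025 = 710
r = -320 / √(356 × 710) = -320 / 502.7524 ≈ -0.636

-0.636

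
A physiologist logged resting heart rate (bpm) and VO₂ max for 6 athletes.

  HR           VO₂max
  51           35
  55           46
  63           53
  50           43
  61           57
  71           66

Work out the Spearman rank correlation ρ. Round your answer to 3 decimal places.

0.886

Rank HR: 2, 3, 5, 1, 4, 6
Rank VO₂max: 1, 3, 4, 2, 5, 6
d = rank(HR) − rank(VO₂max): 1, 0, 1, -1, -1, 0; Σd² = 4
ρ = 1 − 6Σd² / [n(n²−1)] = 1 − 6×4 / (6×35) = 1 − 24/210 ≈ 0.886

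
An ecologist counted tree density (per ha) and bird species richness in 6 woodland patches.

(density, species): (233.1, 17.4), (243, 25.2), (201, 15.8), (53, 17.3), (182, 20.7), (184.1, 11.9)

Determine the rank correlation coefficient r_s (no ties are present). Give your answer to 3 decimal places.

0.371

Rank density: 5, 6, 4, 1, 2, 3
Rank species: 4, 6, 2, 3, 5, 1
d = rank(density) − rank(species): 1, 0, 2, -2, -3, 2; Σd² = 22
ρ = 1 − 6Σd² / [n(n²−1)] = 1 − 6×22 / (6×35) = 1 − 132/210 ≈ 0.371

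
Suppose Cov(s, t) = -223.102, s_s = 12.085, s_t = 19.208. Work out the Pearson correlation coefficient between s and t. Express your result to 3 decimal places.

-0.961

r = Cov(s,t) / (s_s · s_t) = -223.102 / (12.085 × 19.208)
  = -223.102 / 232.1287 ≈ -0.961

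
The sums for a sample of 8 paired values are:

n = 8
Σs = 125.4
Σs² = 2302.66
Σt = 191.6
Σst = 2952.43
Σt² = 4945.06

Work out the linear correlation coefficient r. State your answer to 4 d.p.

-0.1469

r = (nΣst − ΣsΣt) / √[(nΣs² − (Σs)²)(nΣt² − (Σt)²)]
Numerator: 8×2952.43 − 125.4×191.6 = -407.2
Denominator: √[(18421.28 − 15725.16)(39560.48 − 36710.56)] = √[2696.12 × 2849.92] = 2771.9535
r = -407.2 / 2771.9535 ≈ -0.1469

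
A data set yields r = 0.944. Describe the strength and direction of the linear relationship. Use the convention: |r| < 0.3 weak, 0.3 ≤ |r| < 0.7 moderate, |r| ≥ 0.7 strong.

strong positive

r = 0.944 > 0 so the relationship is positive.
|r| = 0.944, which falls in the strong range.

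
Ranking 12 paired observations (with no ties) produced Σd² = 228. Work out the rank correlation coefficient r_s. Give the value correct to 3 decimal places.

0.203

ρ = 1 − 6Σd² / [n(n²−1)] = 1 − 6×228 / (12×143)
  = 1 − 1368/1716 = 1 − 0.7972 ≈ 0.203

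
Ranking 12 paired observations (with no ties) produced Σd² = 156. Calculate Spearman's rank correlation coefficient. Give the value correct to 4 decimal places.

ρ = 1 − 6Σd² / [n(n²−1)] = 1 − 6×156 / (12×143)
  = 1 − 936/1716 = 1 − 0.54545 ≈ 0.4545

0.4545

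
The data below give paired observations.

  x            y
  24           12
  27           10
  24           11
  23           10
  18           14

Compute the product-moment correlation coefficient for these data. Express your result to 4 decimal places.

-0.8404

n = 5, Σx = 116, Σy = 57, Σx² = 2734, Σy² = 661, Σxy = 1304
nΣxy − ΣxΣy = 6520 − 6612 = -92
nΣx² − (Σx)² = 13670 − 13456 = 214; nΣy² − (Σy)² = 3305 − 3249 = 56
r = -92 / √(214 × 56) = -92 / 109.4715 ≈ -0.8404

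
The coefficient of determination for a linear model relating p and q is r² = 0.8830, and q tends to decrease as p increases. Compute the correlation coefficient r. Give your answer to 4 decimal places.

|r| = √0.8830 = 0.9397
The association is negative, so r = −0.9397.

-0.9397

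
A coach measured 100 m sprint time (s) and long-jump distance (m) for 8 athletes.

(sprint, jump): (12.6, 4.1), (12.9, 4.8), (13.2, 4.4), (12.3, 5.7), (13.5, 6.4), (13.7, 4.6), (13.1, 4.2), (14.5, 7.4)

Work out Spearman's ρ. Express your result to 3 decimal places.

Rank sprint: 2, 3, 5, 1, 6, 7, 4, 8
Rank jump: 1, 5, 3, 6, 7, 4, 2, 8
d = rank(sprint) − rank(jump): 1, -2, 2, -5, -1, 3, 2, 0; Σd² = 48
ρ = 1 − 6Σd² / [n(n²−1)] = 1 − 6×48 / (8×63) = 1 − 288/504 ≈ 0.429

0.429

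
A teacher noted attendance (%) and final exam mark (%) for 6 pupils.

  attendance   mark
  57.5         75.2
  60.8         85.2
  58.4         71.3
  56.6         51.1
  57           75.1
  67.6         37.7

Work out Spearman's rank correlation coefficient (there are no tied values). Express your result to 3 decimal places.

Rank attendance: 3, 5, 4, 1, 2, 6
Rank mark: 5, 6, 3, 2, 4, 1
d = rank(attendance) − rank(mark): -2, -1, 1, -1, -2, 5; Σd² = 36
ρ = 1 − 6Σd² / [n(n²−1)] = 1 − 6×36 / (6×35) = 1 − 216/210 ≈ -0.029

-0.029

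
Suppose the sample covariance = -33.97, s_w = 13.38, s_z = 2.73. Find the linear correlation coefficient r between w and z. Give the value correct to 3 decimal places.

-0.930

r = Cov(w,z) / (s_w · s_z) = -33.97 / (13.38 × 2.73)
  = -33.97 / 36.5274 ≈ -0.930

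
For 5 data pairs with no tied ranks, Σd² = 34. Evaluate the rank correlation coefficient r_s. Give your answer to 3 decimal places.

ρ = 1 − 6Σd² / [n(n²−1)] = 1 − 6×34 / (5×24)
  = 1 − 204/120 = 1 − 1.7000 ≈ -0.700

-0.700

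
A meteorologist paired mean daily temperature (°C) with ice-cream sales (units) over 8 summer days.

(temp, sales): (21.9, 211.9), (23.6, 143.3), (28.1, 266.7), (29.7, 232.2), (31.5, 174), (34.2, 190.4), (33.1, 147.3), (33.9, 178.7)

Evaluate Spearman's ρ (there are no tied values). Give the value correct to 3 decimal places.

-0.167

Rank temp: 1, 2, 3, 4, 5, 8, 6, 7
Rank sales: 6, 1, 8, 7, 3, 5, 2, 4
d = rank(temp) − rank(sales): -5, 1, -5, -3, 2, 3, 4, 3; Σd² = 98
ρ = 1 − 6Σd² / [n(n²−1)] = 1 − 6×98 / (8×63) = 1 − 588/504 ≈ -0.167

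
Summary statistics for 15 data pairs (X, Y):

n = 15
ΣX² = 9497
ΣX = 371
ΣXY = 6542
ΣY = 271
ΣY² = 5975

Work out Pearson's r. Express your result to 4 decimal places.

r = (nΣXY − ΣXΣY) / √[(nΣX² − (ΣX)²)(nΣY² − (ΣY)²)]
Numerator: 15×6542 − 371×271 = -2411
Denominator: √[(142455 − 137641)(89625 − 73441)] = √[4814 × 16184] = 8826.6515
r = -2411 / 8826.6515 ≈ -0.2732

-0.2732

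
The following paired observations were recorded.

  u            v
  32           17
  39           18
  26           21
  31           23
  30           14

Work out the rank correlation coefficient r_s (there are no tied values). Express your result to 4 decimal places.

Rank u: 4, 5, 1, 3, 2
Rank v: 2, 3, 4, 5, 1
d = rank(u) − rank(v): 2, 2, -3, -2, 1; Σd² = 22
ρ = 1 − 6Σd² / [n(n²−1)] = 1 − 6×22 / (5×24) = 1 − 132/120 ≈ -0.1000

-0.1000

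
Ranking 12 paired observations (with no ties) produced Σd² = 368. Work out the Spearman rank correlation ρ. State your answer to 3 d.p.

-0.287

ρ = 1 − 6Σd² / [n(n²−1)] = 1 − 6×368 / (12×143)
  = 1 − 2208/1716 = 1 − 1.2867 ≈ -0.287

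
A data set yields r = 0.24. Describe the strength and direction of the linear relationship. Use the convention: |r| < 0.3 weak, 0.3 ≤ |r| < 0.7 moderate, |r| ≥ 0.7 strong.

weak positive

r = 0.24 > 0 so the relationship is positive.
|r| = 0.24, which falls in the weak range.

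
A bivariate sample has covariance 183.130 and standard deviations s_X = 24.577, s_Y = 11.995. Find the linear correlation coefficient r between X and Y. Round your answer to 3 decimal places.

r = Cov(X,Y) / (s_X · s_Y) = 183.130 / (24.577 × 11.995)
  = 183.130 / 294.8011 ≈ 0.621

0.621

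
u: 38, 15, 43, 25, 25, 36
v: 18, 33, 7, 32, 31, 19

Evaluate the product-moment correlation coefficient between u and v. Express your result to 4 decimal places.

n = 6, Σu = 182, Σv = 140, Σu² = 6064, Σv² = 3808, Σuv = 3739
nΣuv − ΣuΣv = 22434 − 25480 = -3046
nΣu² − (Σu)² = 36384 − 33124 = 3260; nΣv² − (Σv)² = 22848 − 19600 = 3248
r = -3046 / √(3260 × 3248) = -3046 / 3253.9945 ≈ -0.9361

-0.9361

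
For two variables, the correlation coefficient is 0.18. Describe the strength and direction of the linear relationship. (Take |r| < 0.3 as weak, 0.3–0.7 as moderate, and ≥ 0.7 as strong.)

r = 0.18 > 0 so the relationship is positive.
|r| = 0.18, which falls in the weak range.

weak positive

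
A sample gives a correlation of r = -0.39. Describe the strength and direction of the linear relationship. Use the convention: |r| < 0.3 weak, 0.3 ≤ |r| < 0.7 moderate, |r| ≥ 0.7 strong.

r = -0.39 < 0 so the relationship is negative.
|r| = 0.39, which falls in the moderate range.

moderate negative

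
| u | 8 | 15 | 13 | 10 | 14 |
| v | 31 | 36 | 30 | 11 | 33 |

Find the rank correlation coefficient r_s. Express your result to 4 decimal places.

0.7000

Rank u: 1, 5, 3, 2, 4
Rank v: 3, 5, 2, 1, 4
d = rank(u) − rank(v): -2, 0, 1, 1, 0; Σd² = 6
ρ = 1 − 6Σd² / [n(n²−1)] = 1 − 6×6 / (5×24) = 1 − 36/120 ≈ 0.7000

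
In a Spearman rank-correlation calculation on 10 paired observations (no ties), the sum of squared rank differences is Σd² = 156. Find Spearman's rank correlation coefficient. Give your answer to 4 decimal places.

ρ = 1 − 6Σd² / [n(n²−1)] = 1 − 6×156 / (10×99)
  = 1 − 936/990 = 1 − 0.94545 ≈ 0.0545

0.0545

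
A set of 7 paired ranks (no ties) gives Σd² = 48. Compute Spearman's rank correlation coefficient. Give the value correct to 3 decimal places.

0.143

ρ = 1 − 6Σd² / [n(n²−1)] = 1 − 6×48 / (7×48)
  = 1 − 288/336 = 1 − 0.8571 ≈ 0.143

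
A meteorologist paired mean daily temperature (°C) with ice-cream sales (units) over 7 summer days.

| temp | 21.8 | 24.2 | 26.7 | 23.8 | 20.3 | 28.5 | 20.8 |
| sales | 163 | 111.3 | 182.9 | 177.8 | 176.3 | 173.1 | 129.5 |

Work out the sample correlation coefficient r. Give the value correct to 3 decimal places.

n = 7, Σx = 166.1, Σy = 1113.9, Σx² = 3997.19, Σy² = 181837.49, Σxy = 26567.77
nΣxy − ΣxΣy = 185974.39 − 185018.79 = 955.6
nΣx² − (Σx)² = 27980.33 − 27589.21 = 391.12; nΣy² − (Σy)² = 1272862.43 − 1240773.21 = 32089.22
r = 955.6 / √(391.12 × 32089.22) = 955.6 / 3542.7018 ≈ 0.270

0.270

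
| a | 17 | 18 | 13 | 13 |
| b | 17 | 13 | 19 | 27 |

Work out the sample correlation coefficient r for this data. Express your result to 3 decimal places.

n = 4, Σa = 61, Σb = 76, Σa² = 951, Σb² = 1548, Σab = 1121
nΣab − ΣaΣb = 4484 − 4636 = -152
nΣa² − (Σa)² = 3804 − 3721 = 83; nΣb² − (Σb)² = 6192 − 5776 = 416
r = -152 / √(83 × 416) = -152 / 185.8171 ≈ -0.818

-0.818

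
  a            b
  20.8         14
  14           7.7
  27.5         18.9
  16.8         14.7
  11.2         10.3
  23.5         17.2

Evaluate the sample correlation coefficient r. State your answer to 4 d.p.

0.8972

n = 6, Σa = 113.8, Σb = 82.8, Σa² = 2344.82, Σb² = 1230.52, Σab = 1685.27
nΣab − ΣaΣb = 10111.62 − 9422.64 = 688.98
nΣa² − (Σa)² = 14068.92 − 12950.44 = 1118.48; nΣb² − (Σb)² = 7383.12 − 6855.84 = 527.28
r = 688.98 / √(1118.48 × 527.28) = 688.98 / 767.9532 ≈ 0.8972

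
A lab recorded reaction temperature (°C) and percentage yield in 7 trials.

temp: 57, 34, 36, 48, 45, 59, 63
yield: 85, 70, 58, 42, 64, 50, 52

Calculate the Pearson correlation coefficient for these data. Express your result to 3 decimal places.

n = 7, Σx = 342, Σy = 421, Σx² = 17480, Σy² = 26553, Σxy = 20435
nΣxy − ΣxΣy = 143045 − 143982 = -937
nΣx² − (Σx)² = 122360 − 116964 = 5396; nΣy² − (Σy)² = 185871 − 177241 = 8630
r = -937 / √(5396 × 8630) = -937 / 6824.0369 ≈ -0.137

-0.137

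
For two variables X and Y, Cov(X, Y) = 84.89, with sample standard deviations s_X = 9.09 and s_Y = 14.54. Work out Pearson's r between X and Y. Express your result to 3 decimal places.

0.642

r = Cov(X,Y) / (s_X · s_Y) = 84.89 / (9.09 × 14.54)
  = 84.89 / 132.1686 ≈ 0.642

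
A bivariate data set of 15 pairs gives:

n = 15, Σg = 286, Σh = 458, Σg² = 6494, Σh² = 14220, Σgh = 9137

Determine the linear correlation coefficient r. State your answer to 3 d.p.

0.817

r = (nΣgh − ΣgΣh) / √[(nΣg² − (Σg)²)(nΣh² − (Σh)²)]
Numerator: 15×9137 − 286×458 = 6067
Denominator: √[(97410 − 81796)(213300 − 209764)] = √[15614 × 3536] = 7430.4175
r = 6067 / 7430.4175 ≈ 0.817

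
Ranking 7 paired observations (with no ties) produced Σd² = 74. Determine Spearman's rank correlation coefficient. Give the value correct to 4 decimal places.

-0.3214

ρ = 1 − 6Σd² / [n(n²−1)] = 1 − 6×74 / (7×48)
  = 1 − 444/336 = 1 − 1.32143 ≈ -0.3214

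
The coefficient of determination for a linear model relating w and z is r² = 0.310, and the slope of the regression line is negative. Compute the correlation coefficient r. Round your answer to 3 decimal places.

-0.557

|r| = √0.310 = 0.557
The association is negative, so r = −0.557.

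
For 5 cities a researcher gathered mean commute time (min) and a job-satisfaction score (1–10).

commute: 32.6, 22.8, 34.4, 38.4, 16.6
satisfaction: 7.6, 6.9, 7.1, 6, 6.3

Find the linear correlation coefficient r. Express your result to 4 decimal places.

0.1115

n = 5, Σx = 144.8, Σy = 33.9, Σx² = 4516.08, Σy² = 231.47, Σxy = 984.3
nΣxy − ΣxΣy = 4921.5 − 4908.72 = 12.78
nΣx² − (Σx)² = 22580.4 − 20967.04 = 1613.36; nΣy² − (Σy)² = 1157.35 − 1149.21 = 8.14
r = 12.78 / √(1613.36 × 8.14) = 12.78 / 114.5982 ≈ 0.1115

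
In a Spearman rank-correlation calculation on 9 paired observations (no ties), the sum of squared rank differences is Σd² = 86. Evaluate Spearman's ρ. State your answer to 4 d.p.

ρ = 1 − 6Σd² / [n(n²−1)] = 1 − 6×86 / (9×80)
  = 1 − 516/720 = 1 − 0.71667 ≈ 0.2833

0.2833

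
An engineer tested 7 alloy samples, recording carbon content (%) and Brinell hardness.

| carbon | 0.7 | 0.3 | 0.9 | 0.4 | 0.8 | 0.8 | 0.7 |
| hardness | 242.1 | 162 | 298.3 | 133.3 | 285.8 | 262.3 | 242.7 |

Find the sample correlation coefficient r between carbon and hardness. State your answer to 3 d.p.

0.959

n = 7, Σx = 4.6, Σy = 1626.5, Σx² = 3.32, Σy² = 400994.41, Σxy = 1148.23
nΣxy − ΣxΣy = 8037.61 − 7481.9 = 555.71
nΣx² − (Σx)² = 23.24 − 21.16 = 2.08; nΣy² − (Σy)² = 2806960.87 − 2645502.25 = 161458.62
r = 555.71 / √(2.08 × 161458.62) = 555.71 / 579.5118 ≈ 0.959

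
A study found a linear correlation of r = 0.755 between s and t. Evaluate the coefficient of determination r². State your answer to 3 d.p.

r² = (0.755)² = 0.570

0.570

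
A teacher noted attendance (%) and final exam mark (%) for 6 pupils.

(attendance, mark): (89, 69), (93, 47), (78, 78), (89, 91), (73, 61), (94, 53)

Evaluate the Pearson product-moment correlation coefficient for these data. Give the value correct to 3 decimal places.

-0.264

n = 6, Σx = 516, Σy = 399, Σx² = 44740, Σy² = 27865, Σxy = 34130
nΣxy − ΣxΣy = 204780 − 205884 = -1104
nΣx² − (Σx)² = 268440 − 266256 = 2184; nΣy² − (Σy)² = 167190 − 159201 = 7989
r = -1104 / √(2184 × 7989) = -1104 / 4177.0774 ≈ -0.264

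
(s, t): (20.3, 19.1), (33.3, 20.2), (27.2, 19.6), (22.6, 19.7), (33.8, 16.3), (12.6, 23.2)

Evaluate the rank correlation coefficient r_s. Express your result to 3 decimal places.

Rank s: 2, 5, 4, 3, 6, 1
Rank t: 2, 5, 3, 4, 1, 6
d = rank(s) − rank(t): 0, 0, 1, -1, 5, -5; Σd² = 52
ρ = 1 − 6Σd² / [n(n²−1)] = 1 − 6×52 / (6×35) = 1 − 312/210 ≈ -0.486

-0.486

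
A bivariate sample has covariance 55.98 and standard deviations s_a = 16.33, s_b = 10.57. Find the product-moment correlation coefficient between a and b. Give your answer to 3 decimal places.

r = Cov(a,b) / (s_a · s_b) = 55.98 / (16.33 × 10.57)
  = 55.98 / 172.6081 ≈ 0.324

0.324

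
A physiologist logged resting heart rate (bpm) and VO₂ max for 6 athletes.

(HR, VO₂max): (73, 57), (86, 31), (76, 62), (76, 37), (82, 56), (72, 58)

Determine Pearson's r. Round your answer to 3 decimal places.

n = 6, Σx = 465, Σy = 301, Σx² = 36185, Σy² = 15923, Σxy = 23119
nΣxy − ΣxΣy = 138714 − 139965 = -1251
nΣx² − (Σx)² = 217110 − 216225 = 885; nΣy² − (Σy)² = 95538 − 90601 = 4937
r = -1251 / √(885 × 4937) = -1251 / 2090.2739 ≈ -0.598

-0.598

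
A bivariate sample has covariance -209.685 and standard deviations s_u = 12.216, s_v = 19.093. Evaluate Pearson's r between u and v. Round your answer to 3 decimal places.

r = Cov(u,v) / (s_u · s_v) = -209.685 / (12.216 × 19.093)
  = -209.685 / 233.2401 ≈ -0.899

-0.899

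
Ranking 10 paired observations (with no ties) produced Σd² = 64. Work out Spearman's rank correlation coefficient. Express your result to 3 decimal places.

ρ = 1 − 6Σd² / [n(n²−1)] = 1 − 6×64 / (10×99)
  = 1 − 384/990 = 1 − 0.3879 ≈ 0.612

0.612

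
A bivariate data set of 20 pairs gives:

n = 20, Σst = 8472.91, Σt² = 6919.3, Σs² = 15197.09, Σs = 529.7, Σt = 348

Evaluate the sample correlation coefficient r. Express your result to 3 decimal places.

r = (nΣst − ΣsΣt) / √[(nΣs² − (Σs)²)(nΣt² − (Σt)²)]
Numerator: 20×8472.91 − 529.7×348 = -14877.4
Denominator: √[(303941.8 − 280582.09)(138386 − 121104)] = √[23359.71 × 17282] = 20092.3495
r = -14877.4 / 20092.3495 ≈ -0.740

-0.740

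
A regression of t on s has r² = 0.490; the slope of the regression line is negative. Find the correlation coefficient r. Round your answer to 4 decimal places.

|r| = √0.490 = 0.7000
The association is negative, so r = −0.7000.

-0.7000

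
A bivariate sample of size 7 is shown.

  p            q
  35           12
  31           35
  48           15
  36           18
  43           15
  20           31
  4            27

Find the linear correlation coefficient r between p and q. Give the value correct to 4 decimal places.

-0.6178

n = 7, Σp = 217, Σq = 153, Σp² = 8051, Σq² = 3833, Σpq = 4246
nΣpq − ΣpΣq = 29722 − 33201 = -3479
nΣp² − (Σp)² = 56357 − 47089 = 9268; nΣq² − (Σq)² = 26831 − 23409 = 3422
r = -3479 / √(9268 × 3422) = -3479 / 5631.6158 ≈ -0.6178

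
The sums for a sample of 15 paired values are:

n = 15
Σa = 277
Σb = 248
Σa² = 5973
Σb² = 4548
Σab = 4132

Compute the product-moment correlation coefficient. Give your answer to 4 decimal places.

-0.7225

r = (nΣab − ΣaΣb) / √[(nΣa² − (Σa)²)(nΣb² − (Σb)²)]
Numerator: 15×4132 − 277×248 = -6716
Denominator: √[(89595 − 76729)(68220 − 61504)] = √[12866 × 6716] = 9295.5934
r = -6716 / 9295.5934 ≈ -0.7225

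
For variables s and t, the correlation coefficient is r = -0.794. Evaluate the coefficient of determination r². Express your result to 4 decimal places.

r² = (-0.794)² = 0.6304

0.6304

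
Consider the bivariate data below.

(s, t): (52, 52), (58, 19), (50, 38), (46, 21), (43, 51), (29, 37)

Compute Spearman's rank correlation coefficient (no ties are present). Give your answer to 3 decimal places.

Rank s: 5, 6, 4, 3, 2, 1
Rank t: 6, 1, 4, 2, 5, 3
d = rank(s) − rank(t): -1, 5, 0, 1, -3, -2; Σd² = 40
ρ = 1 − 6Σd² / [n(n²−1)] = 1 − 6×40 / (6×35) = 1 − 240/210 ≈ -0.143

-0.143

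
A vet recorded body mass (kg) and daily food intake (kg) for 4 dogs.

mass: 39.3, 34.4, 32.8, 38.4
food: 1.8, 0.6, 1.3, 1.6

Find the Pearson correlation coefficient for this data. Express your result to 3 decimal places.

0.705

n = 4, Σx = 144.9, Σy = 5.3, Σx² = 5278.25, Σy² = 7.85, Σxy = 195.46
nΣxy − ΣxΣy = 781.84 − 767.97 = 13.87
nΣx² − (Σx)² = 21113 − 20996.01 = 116.99; nΣy² − (Σy)² = 31.4 − 28.09 = 3.31
r = 13.87 / √(116.99 × 3.31) = 13.87 / 19.6783 ≈ 0.705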